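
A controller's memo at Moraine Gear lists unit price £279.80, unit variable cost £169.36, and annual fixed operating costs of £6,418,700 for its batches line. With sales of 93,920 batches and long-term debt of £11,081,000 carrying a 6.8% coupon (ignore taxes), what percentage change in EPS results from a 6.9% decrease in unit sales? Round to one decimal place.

-22.4%

Total contribution margin = 93,920 × £110.44 = £10,372,524.80.
Operating income = contribution − fixed costs = £10,372,524.80 − £6,418,700 = £3,953,824.80.
After interest of £753,508.00, pre-tax earnings = £3,200,316.80.
DCL = total CM / (EBIT − I) = £10,372,524.80 / £3,200,316.80 = 3.2411.
EPS therefore changes by 3.2411 × (-6.9%) = -22.4%.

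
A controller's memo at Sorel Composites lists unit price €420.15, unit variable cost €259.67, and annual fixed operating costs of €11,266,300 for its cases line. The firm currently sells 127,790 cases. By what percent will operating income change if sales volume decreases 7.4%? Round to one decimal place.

-16.4%

Contribution at this volume is 127,790 × €160.48 = €20,507,739.20.
EBIT = €20,507,739.20 − €11,266,300 = €9,241,439.20.
Degree of operating leverage = €20,507,739.20 / €9,241,439.20 = 2.2191.
%ΔEBIT = DOL × %ΔSales = 2.2191 × -7.4% = -16.4%.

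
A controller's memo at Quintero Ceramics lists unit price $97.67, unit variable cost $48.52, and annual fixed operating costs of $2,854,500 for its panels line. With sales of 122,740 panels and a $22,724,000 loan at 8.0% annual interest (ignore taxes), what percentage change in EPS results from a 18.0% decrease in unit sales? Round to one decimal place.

-79.8%

At 122,740 units, contribution = 122,740 × $49.15 = $6,032,671.00.
Operating income = contribution − fixed costs = $6,032,671.00 − $2,854,500 = $3,178,171.00.
Interest = $1,817,920.00, so EBIT − I = $1,360,251.00.
DCL = total CM / (EBIT − I) = $6,032,671.00 / $1,360,251.00 = 4.4350.
EPS therefore changes by 4.4350 × (-18.0%) = -79.8%.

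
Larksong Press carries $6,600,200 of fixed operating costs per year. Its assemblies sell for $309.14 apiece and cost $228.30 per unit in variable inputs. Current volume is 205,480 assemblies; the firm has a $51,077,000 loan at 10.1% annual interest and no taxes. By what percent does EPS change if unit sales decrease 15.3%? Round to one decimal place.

Contribution at this volume is 205,480 × $80.84 = $16,611,003.20.
Operating income = contribution − fixed costs = $16,611,003.20 − $6,600,200 = $10,010,803.20.
Interest = $5,158,777.00, so EBIT − I = $4,852,026.20.
Degree of combined leverage = contribution ÷ (EBIT − I) = $16,611,003.20 ÷ $4,852,026.20 = 3.4235.
%ΔEPS = DCL × %ΔSales = 3.4235 × -15.3% = -52.4%.

-52.4%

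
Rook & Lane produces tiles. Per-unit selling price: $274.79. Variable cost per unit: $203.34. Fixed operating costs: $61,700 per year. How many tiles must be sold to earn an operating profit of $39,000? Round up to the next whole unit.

1,410 tiles

Contribution margin per unit = $274.79 − $203.34 = $71.45.
Units = (FC + target) / CM = ($61,700 + $39,000) / $71.45 = 1,409.38, so 1,410 tiles.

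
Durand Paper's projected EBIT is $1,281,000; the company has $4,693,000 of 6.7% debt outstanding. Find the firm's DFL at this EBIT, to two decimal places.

1.33

Interest = $314,431.00.
DFL = EBIT ÷ (EBIT − I) = $1,281,000 ÷ ($1,281,000 − $314,431.00) = $1,281,000 ÷ $966,569.00 = 1.3253.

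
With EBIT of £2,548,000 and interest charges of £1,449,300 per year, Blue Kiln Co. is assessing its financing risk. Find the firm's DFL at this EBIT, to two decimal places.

Interest = £1,449,300.00.
Degree of financial leverage = EBIT / (EBIT − interest) = £2,548,000 / £1,098,700.00 = 2.3191.

2.32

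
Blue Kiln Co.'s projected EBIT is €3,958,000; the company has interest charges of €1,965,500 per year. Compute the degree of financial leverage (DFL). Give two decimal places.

Interest = €1,965,500.00.
Degree of financial leverage = EBIT / (EBIT − interest) = €3,958,000 / €1,992,500.00 = 1.9864.

1.99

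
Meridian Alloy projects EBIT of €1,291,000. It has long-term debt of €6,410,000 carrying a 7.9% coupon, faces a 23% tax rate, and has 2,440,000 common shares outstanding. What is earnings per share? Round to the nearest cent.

€0.25

Interest = €506,390.00, so EBT = €1,291,000 − €506,390.00 = €784,610.00.
After tax at 23%: net income = €784,610.00 × 0.77 = €604,149.70.
EPS = €604,149.70 ÷ 2,440,000 = €0.25.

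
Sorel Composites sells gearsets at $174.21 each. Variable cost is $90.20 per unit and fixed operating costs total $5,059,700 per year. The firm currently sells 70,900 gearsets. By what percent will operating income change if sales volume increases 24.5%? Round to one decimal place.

+162.8%

At 70,900 units, contribution = 70,900 × $84.01 = $5,956,309.00.
EBIT = $5,956,309.00 − $5,059,700 = $896,609.00.
Degree of operating leverage = $5,956,309.00 / $896,609.00 = 6.6432.
So EBIT moves 6.6432 × (+24.5%) = +162.8%.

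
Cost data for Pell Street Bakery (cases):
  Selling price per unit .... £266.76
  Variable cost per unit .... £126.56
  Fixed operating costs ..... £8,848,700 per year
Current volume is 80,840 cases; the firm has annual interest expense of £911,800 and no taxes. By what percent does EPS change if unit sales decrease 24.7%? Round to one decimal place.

-177.9%

At 80,840 units, contribution = 80,840 × £140.20 = £11,333,768.00.
EBIT = £11,333,768.00 − £8,848,700 = £2,485,068.00.
Interest = £911,800.00, so EBIT − I = £1,573,268.00.
Degree of combined leverage = contribution ÷ (EBIT − I) = £11,333,768.00 ÷ £1,573,268.00 = 7.2040.
%ΔEPS = DCL × %ΔSales = 7.2040 × -24.7% = -177.9%.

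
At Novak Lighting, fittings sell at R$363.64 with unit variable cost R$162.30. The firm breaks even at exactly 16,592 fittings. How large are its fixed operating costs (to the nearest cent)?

R$3,340,633.28

Contribution margin per unit = R$363.64 − R$162.30 = R$201.34.
Since BE = FC / CM, FC = 16,592 × R$201.34 = R$3,340,633.28.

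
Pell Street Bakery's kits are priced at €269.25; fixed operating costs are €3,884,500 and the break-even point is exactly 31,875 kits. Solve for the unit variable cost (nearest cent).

At break-even, FC = Q × (P − VC), so P − VC = €3,884,500 ÷ 31,875 = €121.8667.
Hence VC = price − CM = €269.25 − €121.8667 = €147.38.

€147.38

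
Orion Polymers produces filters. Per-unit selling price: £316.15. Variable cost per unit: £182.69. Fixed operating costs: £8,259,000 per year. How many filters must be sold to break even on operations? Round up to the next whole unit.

61,884 filters

Each unit contributes £316.15 − £182.69 = £133.46.
Break-even Q = £8,259,000 / £133.46 = 61,883.71 → 61,884 filters.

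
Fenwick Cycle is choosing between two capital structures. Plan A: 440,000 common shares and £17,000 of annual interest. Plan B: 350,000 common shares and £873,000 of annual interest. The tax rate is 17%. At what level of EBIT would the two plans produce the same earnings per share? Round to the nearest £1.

£4,201,889

Set EPS_A = EPS_B: (EBIT − £17,000)(1 − 0.17) ÷ 440,000 = (EBIT − £873,000)(1 − 0.17) ÷ 350,000.
The (1 − t) factor cancels: (EBIT − 17,000) × 350,000 = (EBIT − 873,000) × 440,000.
Solving, EBIT = (873,000·440,000 − 17,000·350,000) / (440,000 − 350,000) = 378,170,000,000 / 90,000 = 4,201,888.89.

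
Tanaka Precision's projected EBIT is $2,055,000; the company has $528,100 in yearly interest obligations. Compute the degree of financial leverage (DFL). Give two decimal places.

1.35

Interest = $528,100.00.
DFL = EBIT ÷ (EBIT − I) = $2,055,000 ÷ ($2,055,000 − $528,100.00) = $2,055,000 ÷ $1,526,900.00 = 1.3459.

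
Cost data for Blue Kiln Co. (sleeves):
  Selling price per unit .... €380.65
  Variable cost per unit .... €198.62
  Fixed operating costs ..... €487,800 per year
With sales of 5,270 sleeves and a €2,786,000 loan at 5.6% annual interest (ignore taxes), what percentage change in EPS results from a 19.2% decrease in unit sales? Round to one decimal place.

-58.4%

Contribution at this volume is 5,270 × €182.03 = €959,298.10.
Subtracting fixed costs: EBIT = €959,298.10 − €487,800 = €471,498.10.
After interest of €156,016.00, pre-tax earnings = €315,482.10.
Degree of combined leverage = contribution ÷ (EBIT − I) = €959,298.10 ÷ €315,482.10 = 3.0407.
%ΔEPS = DCL × %ΔSales = 3.0407 × -19.2% = -58.4%.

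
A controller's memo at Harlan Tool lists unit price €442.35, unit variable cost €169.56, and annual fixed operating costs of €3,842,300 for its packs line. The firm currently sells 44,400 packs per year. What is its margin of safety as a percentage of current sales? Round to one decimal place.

68.3%

Contribution margin per unit = €442.35 − €169.56 = €272.79. Break-even units = €3,842,300 ÷ €272.79 = 14,085.19; break-even revenue = 14,085.19 × €442.35 = €6,230,585.45.
Actual sales revenue = 44,400 × €442.35 = €19,640,340.00.
Margin of safety = (€19,640,340.00 − €6,230,585.45) ÷ €19,640,340.00 = 68.3%.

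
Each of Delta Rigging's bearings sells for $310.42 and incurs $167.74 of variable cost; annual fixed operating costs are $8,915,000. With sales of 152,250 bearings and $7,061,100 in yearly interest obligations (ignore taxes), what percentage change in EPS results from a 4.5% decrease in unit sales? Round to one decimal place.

Total contribution margin = 152,250 × $142.68 = $21,723,030.00.
Operating income = contribution − fixed costs = $21,723,030.00 − $8,915,000 = $12,808,030.00.
After interest of $7,061,100.00, pre-tax earnings = $5,746,930.00.
Degree of combined leverage = contribution ÷ (EBIT − I) = $21,723,030.00 ÷ $5,746,930.00 = 3.7799.
%ΔEPS = DCL × %ΔSales = 3.7799 × -4.5% = -17.0%.

-17.0%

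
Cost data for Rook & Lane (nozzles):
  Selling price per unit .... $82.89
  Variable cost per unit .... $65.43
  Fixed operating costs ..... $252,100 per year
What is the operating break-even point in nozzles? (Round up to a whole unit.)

Contribution margin per unit = $82.89 − $65.43 = $17.46.
Break-even volume = fixed costs ÷ CM per unit = $252,100 ÷ $17.46 = 14,438.72, so 14,439 nozzles.

14,439 nozzles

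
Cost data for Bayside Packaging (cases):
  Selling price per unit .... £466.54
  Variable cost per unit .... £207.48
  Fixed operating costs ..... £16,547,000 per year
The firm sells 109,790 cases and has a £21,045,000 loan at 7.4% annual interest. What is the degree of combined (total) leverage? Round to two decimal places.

2.75

Contribution at this volume is 109,790 × £259.06 = £28,442,197.40.
Operating income = contribution − fixed costs = £28,442,197.40 − £16,547,000 = £11,895,197.40. Interest = £1,557,330.00.
DOL = £28,442,197.40 ÷ £11,895,197.40 = 2.3911; DFL = £11,895,197.40 ÷ £10,337,867.40 = 1.1506.
Combined leverage = 2.3911 × 1.1506 = 2.7512.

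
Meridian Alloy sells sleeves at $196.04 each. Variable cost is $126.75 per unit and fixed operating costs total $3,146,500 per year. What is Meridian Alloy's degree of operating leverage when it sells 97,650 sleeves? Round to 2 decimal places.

1.87

Contribution at this volume is 97,650 × $69.29 = $6,766,168.50.
EBIT = $6,766,168.50 − $3,146,500 = $3,619,668.50.
DOL = contribution ÷ EBIT = $6,766,168.50 ÷ $3,619,668.50 = 1.8693.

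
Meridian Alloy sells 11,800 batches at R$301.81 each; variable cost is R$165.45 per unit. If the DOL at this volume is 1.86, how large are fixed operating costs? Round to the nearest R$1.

At 11,800 units, contribution = 11,800 × R$136.36 = R$1,609,048.00.
DOL = contribution / EBIT, so EBIT = R$1,609,048.00 / 1.86 = R$865,079.57.
And FC = contribution − EBIT = R$1,609,048.00 − R$865,079.57 = R$743,968.

R$743,968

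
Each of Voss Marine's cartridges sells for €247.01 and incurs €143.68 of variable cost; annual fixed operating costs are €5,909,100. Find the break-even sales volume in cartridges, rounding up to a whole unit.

57,187 cartridges

Each unit contributes €247.01 − €143.68 = €103.33.
Break-even volume = fixed costs ÷ CM per unit = €5,909,100 ÷ €103.33 = 57,186.68, so 57,187 cartridges.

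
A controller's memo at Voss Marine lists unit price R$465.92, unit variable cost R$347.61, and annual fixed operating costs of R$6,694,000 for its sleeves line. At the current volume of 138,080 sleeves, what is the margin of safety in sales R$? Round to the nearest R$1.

Each unit contributes R$465.92 − R$347.61 = R$118.31. Break-even units = R$6,694,000 ÷ R$118.31 = 56,580.17; break-even revenue = 56,580.17 × R$465.92 = R$26,361,833.15.
Current sales = 138,080 × R$465.92 = R$64,334,233.60.
Margin of safety = R$64,334,233.60 − R$26,361,833.15 = R$37,972,400.

R$37,972,400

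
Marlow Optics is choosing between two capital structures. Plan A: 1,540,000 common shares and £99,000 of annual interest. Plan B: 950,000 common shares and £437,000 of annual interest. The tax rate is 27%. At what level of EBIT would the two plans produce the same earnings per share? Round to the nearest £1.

£981,237

At indifference, (EBIT − 99,000)(1 − t)/1,540,000 = (EBIT − 437,000)(1 − t)/950,000.
The (1 − t) factor cancels: (EBIT − 99,000) × 950,000 = (EBIT − 437,000) × 1,540,000.
Solving, EBIT = (437,000·1,540,000 − 99,000·950,000) / (1,540,000 − 950,000) = 578,930,000,000 / 590,000 = 981,237.29.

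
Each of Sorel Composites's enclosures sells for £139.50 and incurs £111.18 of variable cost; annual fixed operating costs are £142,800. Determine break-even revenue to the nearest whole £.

Contribution margin per unit = £139.50 − £111.18 = £28.32, a CM ratio of £28.32 ÷ £139.50 = 0.2030.
Break-even revenue = fixed costs × price ÷ CM = £142,800 × £139.50 ÷ £28.32 = £703,411.

£703,411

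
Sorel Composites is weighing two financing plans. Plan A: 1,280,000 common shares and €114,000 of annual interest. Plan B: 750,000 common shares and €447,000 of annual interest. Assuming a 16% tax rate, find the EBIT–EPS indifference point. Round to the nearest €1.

Set EPS_A = EPS_B: (EBIT − €114,000)(1 − 0.16) ÷ 1,280,000 = (EBIT − €447,000)(1 − 0.16) ÷ 750,000.
Cancelling (1 − t) and cross-multiplying: 750,000·(EBIT − 114,000) = 1,280,000·(EBIT − 447,000).
EBIT × (1,280,000 − 750,000) = 447,000 × 1,280,000 − 114,000 × 750,000 = 486,660,000,000, so EBIT = 486,660,000,000 ÷ 530,000 = 918,226.42.

€918,226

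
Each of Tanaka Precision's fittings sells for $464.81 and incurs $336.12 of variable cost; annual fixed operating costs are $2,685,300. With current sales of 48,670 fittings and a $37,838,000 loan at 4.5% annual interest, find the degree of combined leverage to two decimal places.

3.34

At 48,670 units, contribution = 48,670 × $128.69 = $6,263,342.30.
EBIT = $6,263,342.30 − $2,685,300 = $3,578,042.30. Interest = $1,702,710.00, so EBIT − I = $1,875,332.30.
Degree of total leverage = total CM / (EBIT − interest) = $6,263,342.30 / $1,875,332.30 = 3.3399.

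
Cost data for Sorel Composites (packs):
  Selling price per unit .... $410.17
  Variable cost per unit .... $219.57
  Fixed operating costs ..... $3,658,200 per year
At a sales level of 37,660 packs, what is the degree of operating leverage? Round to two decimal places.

2.04

Total contribution margin = 37,660 × $190.60 = $7,177,996.00.
Subtracting fixed costs: EBIT = $7,177,996.00 − $3,658,200 = $3,519,796.00.
DOL = contribution ÷ EBIT = $7,177,996.00 ÷ $3,519,796.00 = 2.0393.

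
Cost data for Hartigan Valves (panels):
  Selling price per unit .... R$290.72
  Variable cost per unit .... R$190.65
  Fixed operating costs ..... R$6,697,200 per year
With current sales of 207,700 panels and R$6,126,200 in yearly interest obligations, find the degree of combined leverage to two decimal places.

Total contribution margin = 207,700 × R$100.07 = R$20,784,539.00.
Subtracting fixed costs: EBIT = R$20,784,539.00 − R$6,697,200 = R$14,087,339.00. Interest = R$6,126,200.00, so EBIT − I = R$7,961,139.00.
Degree of total leverage = total CM / (EBIT − interest) = R$20,784,539.00 / R$7,961,139.00 = 2.6107.

2.61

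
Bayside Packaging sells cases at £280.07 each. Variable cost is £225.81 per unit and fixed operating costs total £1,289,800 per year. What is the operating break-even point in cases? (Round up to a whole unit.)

23,771 cases

Unit CM = price − variable cost = £280.07 − £225.81 = £54.26.
Break-even Q = £1,289,800 / £54.26 = 23,770.73 → 23,771 cases.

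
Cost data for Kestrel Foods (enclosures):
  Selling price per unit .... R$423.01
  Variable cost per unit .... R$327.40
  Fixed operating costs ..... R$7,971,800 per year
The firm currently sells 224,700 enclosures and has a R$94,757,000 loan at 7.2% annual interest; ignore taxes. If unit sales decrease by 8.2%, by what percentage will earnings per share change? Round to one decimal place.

Total contribution margin = 224,700 × R$95.61 = R$21,483,567.00.
Subtracting fixed costs: EBIT = R$21,483,567.00 − R$7,971,800 = R$13,511,767.00.
Interest = R$6,822,504.00, so EBIT − I = R$6,689,263.00.
DCL = total CM / (EBIT − I) = R$21,483,567.00 / R$6,689,263.00 = 3.2116.
EPS therefore changes by 3.2116 × (-8.2%) = -26.3%.

-26.3%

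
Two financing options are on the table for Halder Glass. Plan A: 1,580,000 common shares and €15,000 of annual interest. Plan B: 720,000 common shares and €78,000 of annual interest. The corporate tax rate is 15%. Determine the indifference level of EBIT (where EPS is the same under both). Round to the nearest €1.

At indifference, (EBIT − 15,000)(1 − t)/1,580,000 = (EBIT − 78,000)(1 − t)/720,000.
The (1 − t) factor cancels: (EBIT − 15,000) × 720,000 = (EBIT − 78,000) × 1,580,000.
EBIT × (1,580,000 − 720,000) = 78,000 × 1,580,000 − 15,000 × 720,000 = 112,440,000,000, so EBIT = 112,440,000,000 ÷ 860,000 = 130,744.19.

€130,744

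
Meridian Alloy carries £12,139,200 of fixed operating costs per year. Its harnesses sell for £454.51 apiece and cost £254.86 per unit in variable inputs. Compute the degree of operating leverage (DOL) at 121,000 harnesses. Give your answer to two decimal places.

Contribution at this volume is 121,000 × £199.65 = £24,157,650.00.
EBIT = £24,157,650.00 − £12,139,200 = £12,018,450.00.
So DOL = total CM / EBIT = £24,157,650.00 / £12,018,450.00 = 2.0100.

2.01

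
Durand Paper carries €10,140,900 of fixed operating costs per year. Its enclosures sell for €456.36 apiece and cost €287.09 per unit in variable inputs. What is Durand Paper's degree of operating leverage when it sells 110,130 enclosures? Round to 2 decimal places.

Total contribution margin = 110,130 × €169.27 = €18,641,705.10.
EBIT = €18,641,705.10 − €10,140,900 = €8,500,805.10.
Degree of operating leverage = €18,641,705.10 / €8,500,805.10 = 2.1929.

2.19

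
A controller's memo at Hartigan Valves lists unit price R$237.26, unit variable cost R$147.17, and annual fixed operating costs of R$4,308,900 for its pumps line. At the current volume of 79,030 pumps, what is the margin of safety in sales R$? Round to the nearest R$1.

R$7,402,788

Unit CM = price − variable cost = R$237.26 − R$147.17 = R$90.09. Break-even units = R$4,308,900 ÷ R$90.09 = 47,828.84; break-even revenue = 47,828.84 × R$237.26 = R$11,347,870.06.
Current sales = 79,030 × R$237.26 = R$18,750,657.80.
Margin of safety = R$18,750,657.80 − R$11,347,870.06 = R$7,402,788.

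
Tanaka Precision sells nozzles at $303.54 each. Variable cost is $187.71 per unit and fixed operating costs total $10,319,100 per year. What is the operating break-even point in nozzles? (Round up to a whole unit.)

89,089 nozzles

Contribution margin per unit = $303.54 − $187.71 = $115.83.
Break-even volume = fixed costs ÷ CM per unit = $10,319,100 ÷ $115.83 = 89,088.32, so 89,089 nozzles.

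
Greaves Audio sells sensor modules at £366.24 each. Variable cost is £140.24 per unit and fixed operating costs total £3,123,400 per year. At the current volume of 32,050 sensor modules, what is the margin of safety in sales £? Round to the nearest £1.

£6,676,426

Contribution margin per unit = £366.24 − £140.24 = £226.00. Break-even units = £3,123,400 ÷ £226.00 = 13,820.35; break-even revenue = 13,820.35 × £366.24 = £5,061,566.44.
Actual sales revenue = 32,050 × £366.24 = £11,737,992.00.
Margin of safety = £11,737,992.00 − £5,061,566.44 = £6,676,426.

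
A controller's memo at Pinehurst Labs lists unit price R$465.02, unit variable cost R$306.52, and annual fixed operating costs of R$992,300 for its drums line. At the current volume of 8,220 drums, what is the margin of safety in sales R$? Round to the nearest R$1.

R$911,175

Each unit contributes R$465.02 − R$306.52 = R$158.50. Break-even units = R$992,300 ÷ R$158.50 = 6,260.57; break-even revenue = 6,260.57 × R$465.02 = R$2,911,289.25.
Actual sales revenue = 8,220 × R$465.02 = R$3,822,464.40.
Margin of safety = R$3,822,464.40 − R$2,911,289.25 = R$911,175.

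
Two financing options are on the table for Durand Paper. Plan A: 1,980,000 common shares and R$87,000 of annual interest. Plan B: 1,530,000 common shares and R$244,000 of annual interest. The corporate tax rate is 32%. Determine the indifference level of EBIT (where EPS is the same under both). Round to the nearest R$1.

R$777,800

Set EPS_A = EPS_B: (EBIT − R$87,000)(1 − 0.32) ÷ 1,980,000 = (EBIT − R$244,000)(1 − 0.32) ÷ 1,530,000.
Cancelling (1 − t) and cross-multiplying: 1,530,000·(EBIT − 87,000) = 1,980,000·(EBIT − 244,000).
EBIT × (1,980,000 − 1,530,000) = 244,000 × 1,980,000 − 87,000 × 1,530,000 = 350,010,000,000, so EBIT = 350,010,000,000 ÷ 450,000 = 777,800.00.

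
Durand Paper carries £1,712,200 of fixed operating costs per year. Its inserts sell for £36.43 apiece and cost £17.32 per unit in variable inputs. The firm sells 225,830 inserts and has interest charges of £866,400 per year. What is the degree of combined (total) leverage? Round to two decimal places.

2.48

Contribution at this volume is 225,830 × £19.11 = £4,315,611.30.
Subtracting fixed costs: EBIT = £4,315,611.30 − £1,712,200 = £2,603,411.30. Interest = £866,400.00, so EBIT − I = £1,737,011.30.
Degree of total leverage = total CM / (EBIT − interest) = £4,315,611.30 / £1,737,011.30 = 2.4845.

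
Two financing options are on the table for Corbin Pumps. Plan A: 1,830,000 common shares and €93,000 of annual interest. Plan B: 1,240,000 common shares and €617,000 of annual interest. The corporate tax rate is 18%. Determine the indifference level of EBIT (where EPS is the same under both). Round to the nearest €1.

Set EPS_A = EPS_B: (EBIT − €93,000)(1 − 0.18) ÷ 1,830,000 = (EBIT − €617,000)(1 − 0.18) ÷ 1,240,000.
The (1 − t) factor cancels: (EBIT − 93,000) × 1,240,000 = (EBIT − 617,000) × 1,830,000.
Solving, EBIT = (617,000·1,830,000 − 93,000·1,240,000) / (1,830,000 − 1,240,000) = 1,013,790,000,000 / 590,000 = 1,718,288.14.

€1,718,288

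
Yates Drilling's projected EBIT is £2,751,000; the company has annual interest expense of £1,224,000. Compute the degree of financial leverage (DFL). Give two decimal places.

Annual interest charges come to £1,224,000.00.
Degree of financial leverage = EBIT / (EBIT − interest) = £2,751,000 / £1,527,000.00 = 1.8016.

1.80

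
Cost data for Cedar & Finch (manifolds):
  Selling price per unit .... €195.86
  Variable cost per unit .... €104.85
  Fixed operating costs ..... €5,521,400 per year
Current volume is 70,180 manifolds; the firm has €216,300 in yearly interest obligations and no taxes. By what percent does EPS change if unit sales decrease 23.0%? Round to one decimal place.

-226.2%

At 70,180 units, contribution = 70,180 × €91.01 = €6,387,081.80.
Operating income = contribution − fixed costs = €6,387,081.80 − €5,521,400 = €865,681.80.
Interest = €216,300.00, so EBIT − I = €649,381.80.
DCL = total CM / (EBIT − I) = €6,387,081.80 / €649,381.80 = 9.8356.
EPS therefore changes by 9.8356 × (-23.0%) = -226.2%.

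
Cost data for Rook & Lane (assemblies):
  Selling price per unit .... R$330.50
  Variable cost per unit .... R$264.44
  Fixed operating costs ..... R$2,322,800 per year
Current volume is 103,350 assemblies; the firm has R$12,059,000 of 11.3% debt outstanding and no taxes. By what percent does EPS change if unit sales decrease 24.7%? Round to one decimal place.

-53.7%

Contribution at this volume is 103,350 × R$66.06 = R$6,827,301.00.
EBIT = R$6,827,301.00 − R$2,322,800 = R$4,504,501.00.
Interest = R$1,362,667.00, so EBIT − I = R$3,141,834.00.
Degree of combined leverage = contribution ÷ (EBIT − I) = R$6,827,301.00 ÷ R$3,141,834.00 = 2.1730.
%ΔEPS = DCL × %ΔSales = 2.1730 × -24.7% = -53.7%.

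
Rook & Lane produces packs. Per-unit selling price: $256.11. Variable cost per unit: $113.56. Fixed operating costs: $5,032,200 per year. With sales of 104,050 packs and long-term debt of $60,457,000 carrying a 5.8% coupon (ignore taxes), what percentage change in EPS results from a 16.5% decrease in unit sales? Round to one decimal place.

-38.9%

At 104,050 units, contribution = 104,050 × $142.55 = $14,832,327.50.
Operating income = contribution − fixed costs = $14,832,327.50 − $5,032,200 = $9,800,127.50.
After interest of $3,506,506.00, pre-tax earnings = $6,293,621.50.
DCL = total CM / (EBIT − I) = $14,832,327.50 / $6,293,621.50 = 2.3567.
EPS therefore changes by 2.3567 × (-16.5%) = -38.9%.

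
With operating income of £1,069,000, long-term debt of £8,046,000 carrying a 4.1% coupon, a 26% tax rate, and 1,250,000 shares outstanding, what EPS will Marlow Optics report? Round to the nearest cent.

Interest = £329,886.00, so EBT = £1,069,000 − £329,886.00 = £739,114.00.
Net income = £739,114.00 × (1 − 0.26) = £546,944.36.
EPS = £546,944.36 ÷ 1,250,000 = £0.44.

£0.44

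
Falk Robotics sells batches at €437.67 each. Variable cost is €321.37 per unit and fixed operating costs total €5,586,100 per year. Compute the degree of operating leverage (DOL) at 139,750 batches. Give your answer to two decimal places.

Total contribution margin = 139,750 × €116.30 = €16,252,925.00.
EBIT = €16,252,925.00 − €5,586,100 = €10,666,825.00.
Degree of operating leverage = €16,252,925.00 / €10,666,825.00 = 1.5237.

1.52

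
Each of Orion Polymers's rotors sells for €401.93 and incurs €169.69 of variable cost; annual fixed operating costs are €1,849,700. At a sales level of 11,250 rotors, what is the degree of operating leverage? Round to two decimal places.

Contribution at this volume is 11,250 × €232.24 = €2,612,700.00.
Subtracting fixed costs: EBIT = €2,612,700.00 − €1,849,700 = €763,000.00.
DOL = contribution ÷ EBIT = €2,612,700.00 ÷ €763,000.00 = 3.4242.

3.42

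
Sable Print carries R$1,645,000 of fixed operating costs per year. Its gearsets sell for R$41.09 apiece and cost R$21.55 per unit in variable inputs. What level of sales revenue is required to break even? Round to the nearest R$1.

Contribution margin per unit = R$41.09 − R$21.55 = R$19.54, a CM ratio of R$19.54 ÷ R$41.09 = 0.4755.
Break-even sales = FC ÷ CM ratio = R$1,645,000 × R$41.09 / R$19.54 = R$3,459,214.

R$3,459,214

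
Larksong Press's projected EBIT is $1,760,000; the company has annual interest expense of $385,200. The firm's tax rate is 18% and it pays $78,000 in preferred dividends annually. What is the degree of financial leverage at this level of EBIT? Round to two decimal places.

Annual interest charges come to $385,200.00.
Pre-tax preferred-dividend burden = $78,000 ÷ (1 − 0.18) = $95,121.95.
DFL = EBIT ÷ [EBIT − I − D_p/(1−t)] = $1,760,000 ÷ [$1,760,000 − $385,200.00 − $95,121.95] = $1,760,000 ÷ $1,279,678.05 = 1.3753.

1.38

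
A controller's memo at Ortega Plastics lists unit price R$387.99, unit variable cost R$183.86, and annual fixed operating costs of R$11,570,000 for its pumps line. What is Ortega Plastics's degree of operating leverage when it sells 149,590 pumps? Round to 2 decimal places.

At 149,590 units, contribution = 149,590 × R$204.13 = R$30,535,806.70.
EBIT = R$30,535,806.70 − R$11,570,000 = R$18,965,806.70.
Degree of operating leverage = R$30,535,806.70 / R$18,965,806.70 = 1.6100.

1.61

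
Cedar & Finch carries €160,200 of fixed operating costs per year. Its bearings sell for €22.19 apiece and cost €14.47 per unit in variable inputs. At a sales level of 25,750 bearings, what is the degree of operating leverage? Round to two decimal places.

Total contribution margin = 25,750 × €7.72 = €198,790.00.
Subtracting fixed costs: EBIT = €198,790.00 − €160,200 = €38,590.00.
So DOL = total CM / EBIT = €198,790.00 / €38,590.00 = 5.1513.

5.15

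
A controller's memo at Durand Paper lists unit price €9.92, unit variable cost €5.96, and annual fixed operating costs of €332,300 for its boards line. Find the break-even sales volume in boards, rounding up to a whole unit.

83,915 boards

Unit CM = price − variable cost = €9.92 − €5.96 = €3.96.
Units to break even: €332,300 ÷ €3.96 = 83,914.14, rounded up to 83,915.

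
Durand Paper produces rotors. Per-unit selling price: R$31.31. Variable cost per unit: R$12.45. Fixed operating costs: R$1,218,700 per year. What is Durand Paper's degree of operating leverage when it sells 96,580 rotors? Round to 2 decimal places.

At 96,580 units, contribution = 96,580 × R$18.86 = R$1,821,498.80.
Operating income = contribution − fixed costs = R$1,821,498.80 − R$1,218,700 = R$602,798.80.
So DOL = total CM / EBIT = R$1,821,498.80 / R$602,798.80 = 3.0217.

3.02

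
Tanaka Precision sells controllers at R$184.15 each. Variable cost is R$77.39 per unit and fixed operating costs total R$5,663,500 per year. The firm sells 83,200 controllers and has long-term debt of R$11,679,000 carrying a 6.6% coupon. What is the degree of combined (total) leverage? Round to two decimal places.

3.63

At 83,200 units, contribution = 83,200 × R$106.76 = R$8,882,432.00.
EBIT = R$8,882,432.00 − R$5,663,500 = R$3,218,932.00. Interest = R$770,814.00, so EBIT − I = R$2,448,118.00.
DCL = contribution ÷ (EBIT − I) = R$8,882,432.00 ÷ R$2,448,118.00 = 3.6283.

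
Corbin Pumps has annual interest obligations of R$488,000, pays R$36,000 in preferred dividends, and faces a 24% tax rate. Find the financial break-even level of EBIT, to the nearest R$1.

R$535,368

Grossing the preferred dividend up to pre-tax terms: R$36,000 / (1 − 0.24) = R$47,368.42.
EPS = 0 when EBIT covers interest plus the pre-tax preferred burden: R$488,000 + R$47,368.42 = R$535,368.42.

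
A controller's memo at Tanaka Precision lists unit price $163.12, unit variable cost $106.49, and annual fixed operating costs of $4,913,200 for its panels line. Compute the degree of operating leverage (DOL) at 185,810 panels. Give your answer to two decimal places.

1.88

Contribution at this volume is 185,810 × $56.63 = $10,522,420.30.
Subtracting fixed costs: EBIT = $10,522,420.30 − $4,913,200 = $5,609,220.30.
DOL = contribution ÷ EBIT = $10,522,420.30 ÷ $5,609,220.30 = 1.8759.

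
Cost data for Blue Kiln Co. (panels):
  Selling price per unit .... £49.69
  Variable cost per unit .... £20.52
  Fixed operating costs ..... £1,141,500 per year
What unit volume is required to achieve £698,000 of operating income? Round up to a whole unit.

Unit CM = price − variable cost = £49.69 − £20.52 = £29.17.
Units = (FC + target) / CM = (£1,141,500 + £698,000) / £29.17 = 63,061.36, so 63,062 panels.

63,062 panels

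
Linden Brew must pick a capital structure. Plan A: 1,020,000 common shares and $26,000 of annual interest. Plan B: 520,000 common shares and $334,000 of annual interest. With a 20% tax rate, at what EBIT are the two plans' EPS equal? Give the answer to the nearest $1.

$654,320

At indifference, (EBIT − 26,000)(1 − t)/1,020,000 = (EBIT − 334,000)(1 − t)/520,000.
Cancelling (1 − t) and cross-multiplying: 520,000·(EBIT − 26,000) = 1,020,000·(EBIT − 334,000).
Solving, EBIT = (334,000·1,020,000 − 26,000·520,000) / (1,020,000 − 520,000) = 327,160,000,000 / 500,000 = 654,320.00.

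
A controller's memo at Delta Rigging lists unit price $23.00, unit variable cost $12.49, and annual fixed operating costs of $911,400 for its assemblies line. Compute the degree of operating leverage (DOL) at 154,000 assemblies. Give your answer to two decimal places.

Total contribution margin = 154,000 × $10.51 = $1,618,540.00.
Operating income = contribution − fixed costs = $1,618,540.00 − $911,400 = $707,140.00.
Degree of operating leverage = $1,618,540.00 / $707,140.00 = 2.2889.

2.29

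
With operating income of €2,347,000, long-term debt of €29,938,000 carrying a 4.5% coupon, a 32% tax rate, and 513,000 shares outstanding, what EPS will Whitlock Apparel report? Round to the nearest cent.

€1.33

Interest = €1,347,210.00, so EBT = €2,347,000 − €1,347,210.00 = €999,790.00.
Net income = €999,790.00 × (1 − 0.32) = €679,857.20.
EPS = €679,857.20 ÷ 513,000 = €1.33.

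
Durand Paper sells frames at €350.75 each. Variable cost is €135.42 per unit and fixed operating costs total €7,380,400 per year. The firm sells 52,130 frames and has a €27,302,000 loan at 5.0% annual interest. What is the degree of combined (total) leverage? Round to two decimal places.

At 52,130 units, contribution = 52,130 × €215.33 = €11,225,152.90.
EBIT = €11,225,152.90 − €7,380,400 = €3,844,752.90. Interest = €1,365,100.00.
DOL = €11,225,152.90 ÷ €3,844,752.90 = 2.9196; DFL = €3,844,752.90 ÷ €2,479,652.90 = 1.5505.
DCL = DOL × DFL = 2.9196 × 1.5505 = 4.5268.

4.53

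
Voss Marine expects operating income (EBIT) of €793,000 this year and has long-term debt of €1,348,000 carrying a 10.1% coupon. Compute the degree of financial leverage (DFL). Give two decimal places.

1.21

Annual interest charges come to €136,148.00.
Degree of financial leverage = EBIT / (EBIT − interest) = €793,000 / €656,852.00 = 1.2073.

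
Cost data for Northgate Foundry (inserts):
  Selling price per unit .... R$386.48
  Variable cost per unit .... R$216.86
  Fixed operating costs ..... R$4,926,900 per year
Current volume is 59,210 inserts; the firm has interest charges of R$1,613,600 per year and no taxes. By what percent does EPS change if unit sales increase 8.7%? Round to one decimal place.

+24.9%

Contribution at this volume is 59,210 × R$169.62 = R$10,043,200.20.
Subtracting fixed costs: EBIT = R$10,043,200.20 − R$4,926,900 = R$5,116,300.20.
Interest = R$1,613,600.00, so EBIT − I = R$3,502,700.20.
Degree of combined leverage = contribution ÷ (EBIT − I) = R$10,043,200.20 ÷ R$3,502,700.20 = 2.8673.
EPS therefore changes by 2.8673 × (+8.7%) = +24.9%.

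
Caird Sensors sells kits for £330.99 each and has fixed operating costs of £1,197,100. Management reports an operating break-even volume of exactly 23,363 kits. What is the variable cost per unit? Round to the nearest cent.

£279.75

At break-even, FC = Q × (P − VC), so P − VC = £1,197,100 ÷ 23,363 = £51.2391.
Hence VC = price − CM = £330.99 − £51.2391 = £279.75.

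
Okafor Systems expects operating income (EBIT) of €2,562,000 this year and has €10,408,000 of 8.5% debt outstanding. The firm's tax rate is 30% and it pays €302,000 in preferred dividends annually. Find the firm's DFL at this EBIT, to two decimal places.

2.06

Annual interest charges come to €884,680.00.
Pre-tax preferred-dividend burden = €302,000 ÷ (1 − 0.30) = €431,428.57.
DFL = EBIT ÷ [EBIT − I − D_p/(1−t)] = €2,562,000 ÷ [€2,562,000 − €884,680.00 − €431,428.57] = €2,562,000 ÷ €1,245,891.43 = 2.0564.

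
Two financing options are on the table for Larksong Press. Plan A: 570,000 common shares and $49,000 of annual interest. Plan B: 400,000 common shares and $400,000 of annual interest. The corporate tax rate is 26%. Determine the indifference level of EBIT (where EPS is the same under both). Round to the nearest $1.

Set EPS_A = EPS_B: (EBIT − $49,000)(1 − 0.26) ÷ 570,000 = (EBIT − $400,000)(1 − 0.26) ÷ 400,000.
The (1 − t) factor cancels: (EBIT − 49,000) × 400,000 = (EBIT − 400,000) × 570,000.
EBIT × (570,000 − 400,000) = 400,000 × 570,000 − 49,000 × 400,000 = 208,400,000,000, so EBIT = 208,400,000,000 ÷ 170,000 = 1,225,882.35.

$1,225,882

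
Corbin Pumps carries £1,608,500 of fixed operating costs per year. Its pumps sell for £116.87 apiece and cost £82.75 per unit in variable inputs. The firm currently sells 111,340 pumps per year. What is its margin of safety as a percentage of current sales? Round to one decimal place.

Each unit contributes £116.87 − £82.75 = £34.12. Break-even units = £1,608,500 ÷ £34.12 = 47,142.44; break-even revenue = 47,142.44 × £116.87 = £5,509,536.78.
Actual sales revenue = 111,340 × £116.87 = £13,012,305.80.
Margin of safety = (£13,012,305.80 − £5,509,536.78) ÷ £13,012,305.80 = 57.7%.

57.7%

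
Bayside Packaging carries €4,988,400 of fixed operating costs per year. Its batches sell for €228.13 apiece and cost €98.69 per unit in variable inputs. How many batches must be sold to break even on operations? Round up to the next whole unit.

Each unit contributes €228.13 − €98.69 = €129.44.
Break-even Q = €4,988,400 / €129.44 = 38,538.32 → 38,539 batches.

38,539 batches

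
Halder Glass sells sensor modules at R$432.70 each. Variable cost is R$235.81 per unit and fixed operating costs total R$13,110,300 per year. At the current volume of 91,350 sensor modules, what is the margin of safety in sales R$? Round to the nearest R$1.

Unit CM = price − variable cost = R$432.70 − R$235.81 = R$196.89. Break-even units = R$13,110,300 ÷ R$196.89 = 66,586.93; break-even revenue = 66,586.93 × R$432.70 = R$28,812,163.19.
Current sales = 91,350 × R$432.70 = R$39,527,145.00.
Margin of safety = R$39,527,145.00 − R$28,812,163.19 = R$10,714,982.

R$10,714,982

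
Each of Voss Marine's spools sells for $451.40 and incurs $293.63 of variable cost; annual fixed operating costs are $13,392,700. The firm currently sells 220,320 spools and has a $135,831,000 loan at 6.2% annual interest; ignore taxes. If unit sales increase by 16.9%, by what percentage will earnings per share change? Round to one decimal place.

+45.4%

Total contribution margin = 220,320 × $157.77 = $34,759,886.40.
EBIT = $34,759,886.40 − $13,392,700 = $21,367,186.40.
After interest of $8,421,522.00, pre-tax earnings = $12,945,664.40.
DCL = total CM / (EBIT − I) = $34,759,886.40 / $12,945,664.40 = 2.6851.
EPS therefore changes by 2.6851 × (+16.9%) = +45.4%.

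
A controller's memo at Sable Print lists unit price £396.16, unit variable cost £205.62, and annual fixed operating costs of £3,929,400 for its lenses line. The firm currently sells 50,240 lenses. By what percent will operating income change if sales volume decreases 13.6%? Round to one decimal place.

At 50,240 units, contribution = 50,240 × £190.54 = £9,572,729.60.
Operating income = contribution − fixed costs = £9,572,729.60 − £3,929,400 = £5,643,329.60.
DOL = contribution ÷ EBIT = £9,572,729.60 ÷ £5,643,329.60 = 1.6963.
So EBIT moves 1.6963 × (-13.6%) = -23.1%.

-23.1%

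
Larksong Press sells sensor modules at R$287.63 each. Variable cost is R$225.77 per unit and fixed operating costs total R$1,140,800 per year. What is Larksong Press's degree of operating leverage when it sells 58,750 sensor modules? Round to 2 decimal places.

At 58,750 units, contribution = 58,750 × R$61.86 = R$3,634,275.00.
Subtracting fixed costs: EBIT = R$3,634,275.00 − R$1,140,800 = R$2,493,475.00.
DOL = contribution ÷ EBIT = R$3,634,275.00 ÷ R$2,493,475.00 = 1.4575.

1.46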